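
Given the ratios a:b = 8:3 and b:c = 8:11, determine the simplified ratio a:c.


Given a:b = 8:3 and b:c = 8:11
Make b consistent. Multiply first ratio by 8: a:b = 64:24
Multiply second ratio by 3: b:c = 24:33
Now b = 24 in both, so a:b:c = 64:24:33
Therefore a:c = 64:33
Simplify by GCD: a:c = 64:33

64:33


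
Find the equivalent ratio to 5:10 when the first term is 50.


Original ratio: 5:10
First term target: 50
Scale factor = 50 / 5 = 10
Multiply second term: 10 * 10 = 100
Equivalent ratio = 50:100

50:100


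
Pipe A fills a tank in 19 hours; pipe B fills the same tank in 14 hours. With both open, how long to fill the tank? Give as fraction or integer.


Rate of A = 1/19 job per hour
Rate of B = 1/14 job per hour
Combined rate = 1/19 + 1/14
Find common denominator: (14 + 19)/(19*14) = 33/266
Combined rate = 33/266 job per hour
Time together = 1 / (33/266) = 266/33 hours

266/33


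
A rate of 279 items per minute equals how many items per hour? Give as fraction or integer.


Converting from per minute to per hour
Rate = 279 items per minute
Multiply by 60: 279 * 60
= 16740 items per hour

16740


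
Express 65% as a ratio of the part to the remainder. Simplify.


Part = 65%, Remainder = 35%
Ratio = 65:35
GCD(65, 35) = 5
Simplify: 13:7 = 13:7

13:7


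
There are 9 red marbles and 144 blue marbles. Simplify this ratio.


Find GCD(9, 144)
GCD = 9
Divide both by 9: 9/9 = 1, 144/9 = 16
Simplified ratio = 1:16

1:16


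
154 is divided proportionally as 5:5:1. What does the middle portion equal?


Ratio = 5:5:1
Total parts = 5 + 5 + 1 = 11
Value per part = 154 / 11 = 14
First share = 5 * 14 = 70
Middle share = 5 * 14 = 70
Third share = 1 * 14 = 14

70


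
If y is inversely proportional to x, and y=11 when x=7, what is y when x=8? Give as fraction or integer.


Inverse proportion: y = k/x
Find k: k = 7 * 11 = 77
Compute y at x=8: y = 77/8
y = 77/8

77/8


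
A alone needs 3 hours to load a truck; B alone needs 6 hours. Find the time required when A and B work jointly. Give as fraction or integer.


Rate of A = 1/3 job per hour
Rate of B = 1/6 job per hour
Combined rate = 1/3 + 1/6
Find common denominator: (6 + 3)/(3*6) = 9/18
Combined rate = 1/2 job per hour
Time together = 1 / (1/2) = 2 hours

2


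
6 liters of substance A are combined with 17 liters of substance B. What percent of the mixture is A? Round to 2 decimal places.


Volume of A = 6 L
Volume of B = 17 L
Total volume = 6 + 17 = 23 L
Percentage of A = (6/23) * 100
= 26.09%

26.09


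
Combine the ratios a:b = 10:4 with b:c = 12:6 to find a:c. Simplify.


Given a:b = 10:4 and b:c = 12:6
Make b consistent. Multiply first ratio by 12: a:b = 120:48
Multiply second ratio by 4: b:c = 48:24
Now b = 48 in both, so a:b:c = 120:48:24
Therefore a:c = 120:24
Simplify by GCD: a:c = 5:1

5:1


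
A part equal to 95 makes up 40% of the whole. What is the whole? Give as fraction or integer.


Given: 95 is 40% of the whole
Set up: 95 = 40/100 * whole
whole = 95 * 100 / 40
whole = 9500 / 40
whole = 475/2

475/2


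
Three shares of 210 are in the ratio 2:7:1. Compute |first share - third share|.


Total parts = 2 + 7 + 1 = 10
Value per part = 210 / 10 = 21
Shares: 2*21=42, 7*21=147, 1*21=21
First share = 42, third share = 21
Difference = |42 - 21| = 21

21


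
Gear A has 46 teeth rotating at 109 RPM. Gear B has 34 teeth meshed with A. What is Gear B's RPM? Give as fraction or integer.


Gear ratio: teeth_A * RPM_A = teeth_B * RPM_B
46 * 109 = 34 * RPM_B
5014 = 34 * RPM_B
RPM_B = 5014 / 34
RPM_B = 2507/17

2507/17


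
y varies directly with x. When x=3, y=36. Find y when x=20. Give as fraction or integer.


Direct proportion: y = kx
Find k: k = 36/3 = 12
Compute y at x=20: y = 12 * 20
y = 240

240


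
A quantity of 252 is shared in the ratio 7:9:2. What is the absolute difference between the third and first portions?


Total parts = 7 + 9 + 2 = 18
Value per part = 252 / 18 = 14
Shares: 7*14=98, 9*14=126, 2*14=28
Third share = 28, first share = 98
Difference = |28 - 98| = 70

70


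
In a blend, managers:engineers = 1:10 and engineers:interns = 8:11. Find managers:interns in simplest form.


Given a:b = 1:10 and b:c = 8:11
Make b consistent. Multiply first ratio by 8: a:b = 8:80
Multiply second ratio by 10: b:c = 80:110
Now b = 80 in both, so a:b:c = 8:80:110
Therefore a:c = 8:110
Simplify by GCD: a:c = 4:55

4:55


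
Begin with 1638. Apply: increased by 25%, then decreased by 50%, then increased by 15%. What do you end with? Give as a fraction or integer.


Start: 1638
Step 1: increase by 25% => multiply by 125/100
  1638 * 125/100 = 4095/2
Step 2: decrease by 50% => multiply by 50/100
  4095/2 * 50/100 = 4095/4
Step 3: increase by 15% => multiply by 115/100
  4095/4 * 115/100 = 18837/16
Final value = 18837/16

18837/16


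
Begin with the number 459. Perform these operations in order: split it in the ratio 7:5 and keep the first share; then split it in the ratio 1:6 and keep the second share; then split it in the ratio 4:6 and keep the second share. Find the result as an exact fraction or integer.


Start with 459.
Step 1: Split 7:5, first share = 459 * 7/12 = 1071/4
Step 2: Split 1:6, second share = 1071/4 * 6/7 = 459/2
Step 3: Split 4:6, second share = 459/2 * 6/10 = 1377/10
Final result = 1377/10

1377/10


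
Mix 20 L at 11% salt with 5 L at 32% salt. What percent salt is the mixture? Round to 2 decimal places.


Solute in mixture 1 = 11% of 20 L = 20*11/100 = 11/5 L
Solute in mixture 2 = 32% of 5 L = 5*32/100 = 8/5 L
Total solute = 11/5 + 8/5 = 19/5 L
Total volume = 20 + 5 = 25 L
Final concentration = 19/5/25 * 100 = 15.20%

15.20


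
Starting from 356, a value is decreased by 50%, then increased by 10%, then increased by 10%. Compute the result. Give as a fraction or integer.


Start: 356
Step 1: decrease by 50% => multiply by 50/100
  356 * 50/100 = 178
Step 2: increase by 10% => multiply by 110/100
  178 * 110/100 = 979/5
Step 3: increase by 10% => multiply by 110/100
  979/5 * 110/100 = 10769/50
Final value = 10769/50

10769/50


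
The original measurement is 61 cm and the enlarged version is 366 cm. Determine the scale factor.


Original length = 61 cm
Scaled length = 366 cm
Scale factor = 366 / 61
= 6

6


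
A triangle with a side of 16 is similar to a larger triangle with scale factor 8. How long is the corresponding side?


Similar triangles have proportional sides
Scale factor = 8
Smaller side = 16
Corresponding larger side = 16 * 8
= 128

128


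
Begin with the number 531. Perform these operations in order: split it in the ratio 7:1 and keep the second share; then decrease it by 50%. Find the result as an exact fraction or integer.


Start with 531.
Step 1: Split 7:1, second share = 531 * 1/8 = 531/8
Step 2: Decrease by 50%: 531/8 * 50/100 = 531/16
Final result = 531/16

531/16


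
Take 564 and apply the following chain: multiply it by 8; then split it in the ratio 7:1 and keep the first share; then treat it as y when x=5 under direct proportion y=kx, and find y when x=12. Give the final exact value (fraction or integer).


Start with 564.
Step 1: Multiply by 8: 564 * 8 = 4512
Step 2: Split 7:1, first share = 4512 * 7/8 = 3948
Step 3: Direct prop: k = (3948)/5; new y = k*12 = 3948*12/5 = 47376/5
Final result = 47376/5

47376/5


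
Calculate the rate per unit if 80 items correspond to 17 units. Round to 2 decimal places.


Total items = 80
Number of units = 17
Unit rate = 80 / 17
= 4.71 items per unit

4.71


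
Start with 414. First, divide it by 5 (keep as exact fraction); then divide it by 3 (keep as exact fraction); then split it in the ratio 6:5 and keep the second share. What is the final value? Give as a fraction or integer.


Start with 414.
Step 1: Divide by 5: 414 / 5 = 414/5
Step 2: Divide by 3: 414/5 / 3 = 138/5
Step 3: Split 6:5, second share = 138/5 * 5/11 = 138/11
Final result = 138/11

138/11


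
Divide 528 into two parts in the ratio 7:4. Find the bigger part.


Total parts = 7 + 4 = 11
Value per part = 528 / 11 = 48
First share = 7 * 48 = 336
Second share = 4 * 48 = 192
Larger share = 336

336


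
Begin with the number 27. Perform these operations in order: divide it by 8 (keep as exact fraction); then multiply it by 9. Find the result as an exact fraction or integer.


Start with 27.
Step 1: Divide by 8: 27 / 8 = 27/8
Step 2: Multiply by 9: 27/8 * 9 = 243/8
Final result = 243/8

243/8


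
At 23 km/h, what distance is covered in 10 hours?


Using distance = speed * time
Speed = 23 km/h
Time = 10 hours
Distance = 23 * 10
= 230 km

230


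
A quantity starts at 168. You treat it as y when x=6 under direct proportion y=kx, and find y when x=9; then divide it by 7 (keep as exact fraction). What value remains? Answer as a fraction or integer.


Start with 168.
Step 1: Direct prop: k = (168)/6; new y = k*9 = 168*9/6 = 252
Step 2: Divide by 7: 252 / 7 = 36
Final result = 36

36


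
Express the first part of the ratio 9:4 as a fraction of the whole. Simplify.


Total parts = 9 + 4 = 13
First part fraction = 9/13
Simplify: 9/13 = 9/13

9/13


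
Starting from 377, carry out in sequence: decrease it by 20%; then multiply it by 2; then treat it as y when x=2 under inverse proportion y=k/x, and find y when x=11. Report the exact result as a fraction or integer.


Start with 377.
Step 1: Decrease by 20%: 377 * 80/100 = 1508/5
Step 2: Multiply by 2: 1508/5 * 2 = 3016/5
Step 3: Inverse prop: k = (3016/5)*2; new y = k/11 = 3016/5*2/11 = 6032/55
Final result = 6032/55

6032/55


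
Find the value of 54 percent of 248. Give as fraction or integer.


Compute 54% of 248
Convert percentage: 54% = 54/100
Multiply: 248 * 54/100
= 13392/100
= 3348/25

3348/25


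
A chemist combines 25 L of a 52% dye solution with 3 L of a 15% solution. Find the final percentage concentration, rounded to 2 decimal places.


Solute in mixture 1 = 52% of 25 L = 25*52/100 = 13 L
Solute in mixture 2 = 15% of 3 L = 3*15/100 = 9/20 L
Total solute = 13 + 9/20 = 269/20 L
Total volume = 25 + 3 = 28 L
Final concentration = 269/20/28 * 100 = 48.04%

48.04


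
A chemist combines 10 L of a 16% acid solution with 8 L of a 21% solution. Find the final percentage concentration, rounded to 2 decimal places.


Solute in mixture 1 = 16% of 10 L = 10*16/100 = 8/5 L
Solute in mixture 2 = 21% of 8 L = 8*21/100 = 42/25 L
Total solute = 8/5 + 42/25 = 82/25 L
Total volume = 10 + 8 = 18 L
Final concentration = 82/25/18 * 100 = 18.22%

18.22


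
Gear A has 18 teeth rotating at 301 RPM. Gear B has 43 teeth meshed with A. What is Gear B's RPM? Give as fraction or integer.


Gear ratio: teeth_A * RPM_A = teeth_B * RPM_B
18 * 301 = 43 * RPM_B
5418 = 43 * RPM_B
RPM_B = 5418 / 43
RPM_B = 126

126


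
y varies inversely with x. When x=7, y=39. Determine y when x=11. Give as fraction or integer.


Inverse proportion: y = k/x
Find k: k = 7 * 39 = 273
Compute y at x=11: y = 273/11
y = 273/11

273/11


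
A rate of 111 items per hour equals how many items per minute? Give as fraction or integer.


Converting from per hour to per minute
Rate = 111 items per hour
Divide by 60: 111/60
= 37/20 items per minute

37/20


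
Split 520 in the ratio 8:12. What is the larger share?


Total parts = 8 + 12 = 20
Value per part = 520 / 20 = 26
First share = 8 * 26 = 208
Second share = 12 * 26 = 312
Larger share = 312

312


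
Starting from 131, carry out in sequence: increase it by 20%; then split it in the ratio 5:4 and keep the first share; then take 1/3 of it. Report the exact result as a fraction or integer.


Start with 131.
Step 1: Increase by 20%: 131 * 120/100 = 786/5
Step 2: Split 5:4, first share = 786/5 * 5/9 = 262/3
Step 3: Take 1/3: 262/3 * 1/3 = 262/9
Final result = 262/9

262/9


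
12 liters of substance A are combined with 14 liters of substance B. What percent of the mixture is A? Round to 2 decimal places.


Volume of A = 12 L
Volume of B = 14 L
Total volume = 12 + 14 = 26 L
Percentage of A = (12/26) * 100
= 46.15%

46.15


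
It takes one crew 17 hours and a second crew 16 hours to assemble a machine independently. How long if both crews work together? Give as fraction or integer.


Rate of A = 1/17 job per hour
Rate of B = 1/16 job per hour
Combined rate = 1/17 + 1/16
Find common denominator: (16 + 17)/(17*16) = 33/272
Combined rate = 33/272 job per hour
Time together = 1 / (33/272) = 272/33 hours

272/33


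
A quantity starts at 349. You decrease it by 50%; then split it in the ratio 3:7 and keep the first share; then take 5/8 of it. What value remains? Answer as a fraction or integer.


Start with 349.
Step 1: Decrease by 50%: 349 * 50/100 = 349/2
Step 2: Split 3:7, first share = 349/2 * 3/10 = 1047/20
Step 3: Take 5/8: 1047/20 * 5/8 = 1047/32
Final result = 1047/32

1047/32


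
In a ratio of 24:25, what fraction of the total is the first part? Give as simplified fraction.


Total parts = 24 + 25 = 49
First part fraction = 24/49
Simplify: 24/49 = 24/49

24/49


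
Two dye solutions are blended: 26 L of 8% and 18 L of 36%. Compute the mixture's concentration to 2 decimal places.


Solute in mixture 1 = 8% of 26 L = 26*8/100 = 52/25 L
Solute in mixture 2 = 36% of 18 L = 18*36/100 = 162/25 L
Total solute = 52/25 + 162/25 = 214/25 L
Total volume = 26 + 18 = 44 L
Final concentration = 214/25/44 * 100 = 19.45%

19.45


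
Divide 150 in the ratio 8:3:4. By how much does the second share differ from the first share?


Total parts = 8 + 3 + 4 = 15
Value per part = 150 / 15 = 10
Shares: 8*10=80, 3*10=30, 4*10=40
Second share = 30, first share = 80
Difference = |30 - 80| = 50

50


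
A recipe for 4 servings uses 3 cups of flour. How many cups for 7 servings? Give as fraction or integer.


Original: 3 cups for 4 servings
Target servings = 7
Scaling factor = 7/4
New amount = 3 * 7/4
= 21/4
= 21/4 cups

21/4


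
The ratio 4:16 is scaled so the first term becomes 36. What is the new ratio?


Original ratio: 4:16
First term target: 36
Scale factor = 36 / 4 = 9
Multiply second term: 16 * 9 = 144
Equivalent ratio = 36:144

36:144


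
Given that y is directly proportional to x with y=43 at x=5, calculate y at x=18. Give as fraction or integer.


Direct proportion: y = kx
Find k: k = 43/5 = 43/5
Compute y at x=18: y = 43/5 * 18
y = 774/5

774/5


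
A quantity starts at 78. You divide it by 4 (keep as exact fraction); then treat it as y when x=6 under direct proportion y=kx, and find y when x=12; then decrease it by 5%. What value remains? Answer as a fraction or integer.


Start with 78.
Step 1: Divide by 4: 78 / 4 = 39/2
Step 2: Direct prop: k = (39/2)/6; new y = k*12 = 39/2*12/6 = 39
Step 3: Decrease by 5%: 39 * 95/100 = 741/20
Final result = 741/20

741/20


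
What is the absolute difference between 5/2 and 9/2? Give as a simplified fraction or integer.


Simplify: 5/2 = 5/2 and 9/2 = 9/2
Find common denominator: LCD = 2
Convert: 5/2 and 9/2
Difference = |5 - 9|/2 = 4/2
Simplified = 2

2


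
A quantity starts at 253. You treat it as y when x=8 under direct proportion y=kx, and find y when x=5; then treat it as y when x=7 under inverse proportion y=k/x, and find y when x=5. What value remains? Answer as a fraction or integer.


Start with 253.
Step 1: Direct prop: k = (253)/8; new y = k*5 = 253*5/8 = 1265/8
Step 2: Inverse prop: k = (1265/8)*7; new y = k/5 = 1265/8*7/5 = 1771/8
Final result = 1771/8

1771/8


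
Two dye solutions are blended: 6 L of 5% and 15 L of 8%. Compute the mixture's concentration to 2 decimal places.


Solute in mixture 1 = 5% of 6 L = 6*5/100 = 3/10 L
Solute in mixture 2 = 8% of 15 L = 15*8/100 = 6/5 L
Total solute = 3/10 + 6/5 = 3/2 L
Total volume = 6 + 15 = 21 L
Final concentration = 3/2/21 * 100 = 7.14%

7.14


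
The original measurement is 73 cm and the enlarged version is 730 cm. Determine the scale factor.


Original length = 73 cm
Scaled length = 730 cm
Scale factor = 730 / 73
= 10

10


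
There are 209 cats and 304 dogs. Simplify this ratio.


Find GCD(209, 304)
GCD = 19
Divide both by 19: 209/19 = 11, 304/19 = 16
Simplified ratio = 11:16

11:16


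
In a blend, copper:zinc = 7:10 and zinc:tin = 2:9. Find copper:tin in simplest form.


Given a:b = 7:10 and b:c = 2:9
Make b consistent. Multiply first ratio by 2: a:b = 14:20
Multiply second ratio by 10: b:c = 20:90
Now b = 20 in both, so a:b:c = 14:20:90
Therefore a:c = 14:90
Simplify by GCD: a:c = 7:45

7:45


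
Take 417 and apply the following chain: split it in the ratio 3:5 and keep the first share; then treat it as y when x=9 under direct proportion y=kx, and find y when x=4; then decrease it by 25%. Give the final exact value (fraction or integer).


Start with 417.
Step 1: Split 3:5, first share = 417 * 3/8 = 1251/8
Step 2: Direct prop: k = (1251/8)/9; new y = k*4 = 1251/8*4/9 = 139/2
Step 3: Decrease by 25%: 139/2 * 75/100 = 417/8
Final result = 417/8

417/8


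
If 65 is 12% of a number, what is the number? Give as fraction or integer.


Given: 65 is 12% of the whole
Set up: 65 = 12/100 * whole
whole = 65 * 100 / 12
whole = 6500 / 12
whole = 1625/3

1625/3


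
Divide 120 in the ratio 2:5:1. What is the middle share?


Ratio = 2:5:1
Total parts = 2 + 5 + 1 = 8
Value per part = 120 / 8 = 15
First share = 2 * 15 = 30
Middle share = 5 * 15 = 75
Third share = 1 * 15 = 15

75


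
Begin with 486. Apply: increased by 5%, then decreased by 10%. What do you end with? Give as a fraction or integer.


Start: 486
Step 1: increase by 5% => multiply by 105/100
  486 * 105/100 = 5103/10
Step 2: decrease by 10% => multiply by 90/100
  5103/10 * 90/100 = 45927/100
Final value = 45927/100

45927/100


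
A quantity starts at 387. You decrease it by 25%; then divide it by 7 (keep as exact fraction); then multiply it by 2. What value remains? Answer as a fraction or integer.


Start with 387.
Step 1: Decrease by 25%: 387 * 75/100 = 1161/4
Step 2: Divide by 7: 1161/4 / 7 = 1161/28
Step 3: Multiply by 2: 1161/28 * 2 = 1161/14
Final result = 1161/14

1161/14


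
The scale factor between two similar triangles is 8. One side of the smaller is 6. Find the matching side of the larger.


Similar triangles have proportional sides
Scale factor = 8
Smaller side = 6
Corresponding larger side = 6 * 8
= 48

48


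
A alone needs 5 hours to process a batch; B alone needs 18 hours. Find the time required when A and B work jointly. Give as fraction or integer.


Rate of A = 1/5 job per hour
Rate of B = 1/18 job per hour
Combined rate = 1/5 + 1/18
Find common denominator: (18 + 5)/(5*18) = 23/90
Combined rate = 23/90 job per hour
Time together = 1 / (23/90) = 90/23 hours

90/23


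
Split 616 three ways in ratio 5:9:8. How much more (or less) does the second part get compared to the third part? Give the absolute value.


Total parts = 5 + 9 + 8 = 22
Value per part = 616 / 22 = 28
Shares: 5*28=140, 9*28=252, 8*28=224
Second share = 252, third share = 224
Difference = |252 - 224| = 28

28


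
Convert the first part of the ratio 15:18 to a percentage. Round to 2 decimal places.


Total parts = 15 + 18 = 33
First part fraction = 15/33
Percentage = (15/33) * 100
= 0.454545 * 100
= 45.45%

45.45


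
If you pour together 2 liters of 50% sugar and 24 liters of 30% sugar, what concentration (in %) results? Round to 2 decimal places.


Solute in mixture 1 = 50% of 2 L = 2*50/100 = 1 L
Solute in mixture 2 = 30% of 24 L = 24*30/100 = 36/5 L
Total solute = 1 + 36/5 = 41/5 L
Total volume = 2 + 24 = 26 L
Final concentration = 41/5/26 * 100 = 31.54%

31.54


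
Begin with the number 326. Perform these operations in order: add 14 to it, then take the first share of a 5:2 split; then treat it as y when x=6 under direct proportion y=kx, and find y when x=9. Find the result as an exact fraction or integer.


Start with 326.
Step 1: Add 14: 326+14=340; split 5:2 first = 340*5/7 = 1700/7
Step 2: Direct prop: k = (1700/7)/6; new y = k*9 = 1700/7*9/6 = 2550/7
Final result = 2550/7

2550/7


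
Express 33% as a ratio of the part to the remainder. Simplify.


Part = 33%, Remainder = 67%
Ratio = 33:67
GCD(33, 67) = 1
Simplify: 33:67 = 33:67

33:67


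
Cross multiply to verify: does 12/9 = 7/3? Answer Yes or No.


Cross multiply to check 12/9 = 7/3
Left cross product: 12 * 3 = 36
Right cross product: 9 * 7 = 63
36 != 63
Not equal, so proportions differ => No

No


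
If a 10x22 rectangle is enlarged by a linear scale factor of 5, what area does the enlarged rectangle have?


Original dimensions: 10 x 22
Enlargement factor = 5
New width = 10 * 5 = 50
New height = 22 * 5 = 110
New area = 50 * 110 = 5500

5500


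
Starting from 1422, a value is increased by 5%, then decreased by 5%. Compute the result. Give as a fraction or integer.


Start: 1422
Step 1: increase by 5% => multiply by 105/100
  1422 * 105/100 = 14931/10
Step 2: decrease by 5% => multiply by 95/100
  14931/10 * 95/100 = 283689/200
Final value = 283689/200

283689/200


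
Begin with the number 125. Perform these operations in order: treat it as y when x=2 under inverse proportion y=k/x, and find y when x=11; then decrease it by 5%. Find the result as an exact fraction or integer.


Start with 125.
Step 1: Inverse prop: k = (125)*2; new y = k/11 = 125*2/11 = 250/11
Step 2: Decrease by 5%: 250/11 * 95/100 = 475/22
Final result = 475/22

475/22


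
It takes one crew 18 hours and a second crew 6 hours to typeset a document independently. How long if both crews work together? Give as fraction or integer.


Rate of A = 1/18 job per hour
Rate of B = 1/6 job per hour
Combined rate = 1/18 + 1/6
Find common denominator: (6 + 18)/(18*6) = 24/108
Combined rate = 2/9 job per hour
Time together = 1 / (2/9) = 9/2 hours

9/2


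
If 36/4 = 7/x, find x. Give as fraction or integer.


Setting up: 36/4 = 7/x
Cross multiply: 36 * x = 4 * 7
36x = 28
x = 28/36
x = 7/9

7/9


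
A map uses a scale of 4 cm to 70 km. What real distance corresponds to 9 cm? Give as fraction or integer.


Map scale: 4 cm = 70 km
Measured distance on map = 9 cm
Set up proportion: 9 * 70 / 4
= 630 / 4
= 315/2 km

315/2


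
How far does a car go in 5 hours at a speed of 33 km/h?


Using distance = speed * time
Speed = 33 km/h
Time = 5 hours
Distance = 33 * 5
= 165 km

165


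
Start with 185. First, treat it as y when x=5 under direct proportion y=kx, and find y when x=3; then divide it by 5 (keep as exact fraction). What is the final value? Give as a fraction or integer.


Start with 185.
Step 1: Direct prop: k = (185)/5; new y = k*3 = 185*3/5 = 111
Step 2: Divide by 5: 111 / 5 = 111/5
Final result = 111/5

111/5


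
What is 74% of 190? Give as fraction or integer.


Compute 74% of 190
Convert percentage: 74% = 74/100
Multiply: 190 * 74/100
= 14060/100
= 703/5

703/5


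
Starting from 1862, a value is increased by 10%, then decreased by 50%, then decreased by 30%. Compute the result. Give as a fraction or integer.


Start: 1862
Step 1: increase by 10% => multiply by 110/100
  1862 * 110/100 = 10241/5
Step 2: decrease by 50% => multiply by 50/100
  10241/5 * 50/100 = 10241/10
Step 3: decrease by 30% => multiply by 70/100
  10241/10 * 70/100 = 71687/100
Final value = 71687/100

71687/100


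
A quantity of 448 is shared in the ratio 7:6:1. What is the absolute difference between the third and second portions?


Total parts = 7 + 6 + 1 = 14
Value per part = 448 / 14 = 32
Shares: 7*32=224, 6*32=192, 1*32=32
Third share = 32, second share = 192
Difference = |32 - 192| = 160

160


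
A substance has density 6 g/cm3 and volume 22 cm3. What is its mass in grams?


Using mass = density * volume
Density = 6 g/cm3
Volume = 22 cm3
Mass = 6 * 22
= 132 g

132


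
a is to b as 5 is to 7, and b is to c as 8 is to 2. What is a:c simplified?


Given a:b = 5:7 and b:c = 8:2
Make b consistent. Multiply first ratio by 8: a:b = 40:56
Multiply second ratio by 7: b:c = 56:14
Now b = 56 in both, so a:b:c = 40:56:14
Therefore a:c = 40:14
Simplify by GCD: a:c = 20:7

20:7


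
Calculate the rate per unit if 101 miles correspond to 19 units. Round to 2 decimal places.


Total miles = 101
Number of units = 19
Unit rate = 101 / 19
= 5.32 miles per unit

5.32


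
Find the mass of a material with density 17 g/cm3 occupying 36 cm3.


Using mass = density * volume
Density = 17 g/cm3
Volume = 36 cm3
Mass = 17 * 36
= 612 g

612


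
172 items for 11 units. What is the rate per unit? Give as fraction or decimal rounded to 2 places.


Total items = 172
Number of units = 11
Unit rate = 172 / 11
= 15.64 items per unit

15.64


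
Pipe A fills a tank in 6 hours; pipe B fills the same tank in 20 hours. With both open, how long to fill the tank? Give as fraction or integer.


Rate of A = 1/6 job per hour
Rate of B = 1/20 job per hour
Combined rate = 1/6 + 1/20
Find common denominator: (20 + 6)/(6*20) = 26/120
Combined rate = 13/60 job per hour
Time together = 1 / (13/60) = 60/13 hours

60/13


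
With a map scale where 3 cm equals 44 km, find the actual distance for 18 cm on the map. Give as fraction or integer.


Map scale: 3 cm = 44 km
Measured distance on map = 18 cm
Set up proportion: 18 * 44 / 3
= 792 / 3
= 264 km

264


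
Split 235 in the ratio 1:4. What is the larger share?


Total parts = 1 + 4 = 5
Value per part = 235 / 5 = 47
First share = 1 * 47 = 47
Second share = 4 * 47 = 188
Larger share = 188

188


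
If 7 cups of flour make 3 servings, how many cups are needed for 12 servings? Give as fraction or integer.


Original: 7 cups for 3 servings
Target servings = 12
Scaling factor = 12/3
New amount = 7 * 12/3
= 84/3
= 28 cups

28


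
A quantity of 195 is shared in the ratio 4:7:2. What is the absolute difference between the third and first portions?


Total parts = 4 + 7 + 2 = 13
Value per part = 195 / 13 = 15
Shares: 4*15=60, 7*15=105, 2*15=30
Third share = 30, first share = 60
Difference = |30 - 60| = 30

30


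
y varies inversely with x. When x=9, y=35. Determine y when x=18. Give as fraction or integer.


Inverse proportion: y = k/x
Find k: k = 9 * 35 = 315
Compute y at x=18: y = 315/18
y = 35/2

35/2


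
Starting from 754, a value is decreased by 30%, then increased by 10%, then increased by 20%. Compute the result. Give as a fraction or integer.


Start: 754
Step 1: decrease by 30% => multiply by 70/100
  754 * 70/100 = 2639/5
Step 2: increase by 10% => multiply by 110/100
  2639/5 * 110/100 = 29029/50
Step 3: increase by 20% => multiply by 120/100
  29029/50 * 120/100 = 87087/125
Final value = 87087/125

87087/125


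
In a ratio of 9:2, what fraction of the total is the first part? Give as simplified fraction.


Total parts = 9 + 2 = 11
First part fraction = 9/11
Simplify: 9/11 = 9/11

9/11


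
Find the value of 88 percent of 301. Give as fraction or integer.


Compute 88% of 301
Convert percentage: 88% = 88/100
Multiply: 301 * 88/100
= 26488/100
= 6622/25

6622/25


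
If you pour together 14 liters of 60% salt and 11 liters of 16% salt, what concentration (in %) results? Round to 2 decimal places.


Solute in mixture 1 = 60% of 14 L = 14*60/100 = 42/5 L
Solute in mixture 2 = 16% of 11 L = 11*16/100 = 44/25 L
Total solute = 42/5 + 44/25 = 254/25 L
Total volume = 14 + 11 = 25 L
Final concentration = 254/25/25 * 100 = 40.64%

40.64


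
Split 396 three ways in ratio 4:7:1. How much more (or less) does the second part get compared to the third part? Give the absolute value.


Total parts = 4 + 7 + 1 = 12
Value per part = 396 / 12 = 33
Shares: 4*33=132, 7*33=231, 1*33=33
Second share = 231, third share = 33
Difference = |231 - 33| = 198

198


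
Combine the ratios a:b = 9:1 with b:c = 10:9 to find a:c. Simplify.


Given a:b = 9:1 and b:c = 10:9
Make b consistent. Multiply first ratio by 10: a:b = 90:10
Multiply second ratio by 1: b:c = 10:9
Now b = 10 in both, so a:b:c = 90:10:9
Therefore a:c = 90:9
Simplify by GCD: a:c = 10:1

10:1


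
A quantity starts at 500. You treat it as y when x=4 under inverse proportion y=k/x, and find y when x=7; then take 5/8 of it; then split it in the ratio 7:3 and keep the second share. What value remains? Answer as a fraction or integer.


Start with 500.
Step 1: Inverse prop: k = (500)*4; new y = k/7 = 500*4/7 = 2000/7
Step 2: Take 5/8: 2000/7 * 5/8 = 1250/7
Step 3: Split 7:3, second share = 1250/7 * 3/10 = 375/7
Final result = 375/7

375/7


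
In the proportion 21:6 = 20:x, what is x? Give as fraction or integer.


Setting up: 21/6 = 20/x
Cross multiply: 21 * x = 6 * 20
21x = 120
x = 120/21
x = 40/7

40/7


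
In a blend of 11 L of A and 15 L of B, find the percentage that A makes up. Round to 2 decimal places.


Volume of A = 11 L
Volume of B = 15 L
Total volume = 11 + 15 = 26 L
Percentage of A = (11/26) * 100
= 42.31%

42.31


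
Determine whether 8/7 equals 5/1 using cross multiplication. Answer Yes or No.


Cross multiply to check 8/7 = 5/1
Left cross product: 8 * 1 = 8
Right cross product: 7 * 5 = 35
8 != 35
Not equal, so proportions differ => No

No


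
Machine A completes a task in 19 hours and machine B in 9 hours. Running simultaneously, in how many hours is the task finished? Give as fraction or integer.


Rate of A = 1/19 job per hour
Rate of B = 1/9 job per hour
Combined rate = 1/19 + 1/9
Find common denominator: (9 + 19)/(19*9) = 28/171
Combined rate = 28/171 job per hour
Time together = 1 / (28/171) = 171/28 hours

171/28


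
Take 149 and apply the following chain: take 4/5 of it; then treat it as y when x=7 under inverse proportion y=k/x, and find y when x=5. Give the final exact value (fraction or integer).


Start with 149.
Step 1: Take 4/5: 149 * 4/5 = 596/5
Step 2: Inverse prop: k = (596/5)*7; new y = k/5 = 596/5*7/5 = 4172/25
Final result = 4172/25

4172/25


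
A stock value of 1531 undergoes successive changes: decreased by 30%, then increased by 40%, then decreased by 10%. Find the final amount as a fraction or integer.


Start: 1531
Step 1: decrease by 30% => multiply by 70/100
  1531 * 70/100 = 10717/10
Step 2: increase by 40% => multiply by 140/100
  10717/10 * 140/100 = 75019/50
Step 3: decrease by 10% => multiply by 90/100
  75019/50 * 90/100 = 675171/500
Final value = 675171/500

675171/500


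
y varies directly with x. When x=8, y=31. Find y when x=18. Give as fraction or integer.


Direct proportion: y = kx
Find k: k = 31/8 = 31/8
Compute y at x=18: y = 31/8 * 18
y = 279/4

279/4


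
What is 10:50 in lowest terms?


Find GCD(10, 50)
GCD = 10
Divide both by 10: 10/10 = 1, 50/10 = 5
Simplified ratio = 1:5

1:5


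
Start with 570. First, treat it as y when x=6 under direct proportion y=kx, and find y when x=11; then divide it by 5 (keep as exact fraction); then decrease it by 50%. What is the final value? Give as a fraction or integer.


Start with 570.
Step 1: Direct prop: k = (570)/6; new y = k*11 = 570*11/6 = 1045
Step 2: Divide by 5: 1045 / 5 = 209
Step 3: Decrease by 50%: 209 * 50/100 = 209/2
Final result = 209/2

209/2


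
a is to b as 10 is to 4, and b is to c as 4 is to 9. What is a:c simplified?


Given a:b = 10:4 and b:c = 4:9
Make b consistent. Multiply first ratio by 4: a:b = 40:16
Multiply second ratio by 4: b:c = 16:36
Now b = 16 in both, so a:b:c = 40:16:36
Therefore a:c = 40:36
Simplify by GCD: a:c = 10:9

10:9


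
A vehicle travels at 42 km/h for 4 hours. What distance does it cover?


Using distance = speed * time
Speed = 42 km/h
Time = 4 hours
Distance = 42 * 4
= 168 km

168


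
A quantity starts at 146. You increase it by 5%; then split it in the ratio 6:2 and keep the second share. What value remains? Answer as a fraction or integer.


Start with 146.
Step 1: Increase by 5%: 146 * 105/100 = 1533/10
Step 2: Split 6:2, second share = 1533/10 * 2/8 = 1533/40
Final result = 1533/40

1533/40


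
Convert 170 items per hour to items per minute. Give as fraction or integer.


Converting from per hour to per minute
Rate = 170 items per hour
Divide by 60: 170/60
= 17/6 items per minute

17/6


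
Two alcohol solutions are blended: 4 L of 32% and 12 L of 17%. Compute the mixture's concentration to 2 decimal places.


Solute in mixture 1 = 32% of 4 L = 4*32/100 = 32/25 L
Solute in mixture 2 = 17% of 12 L = 12*17/100 = 51/25 L
Total solute = 32/25 + 51/25 = 83/25 L
Total volume = 4 + 12 = 16 L
Final concentration = 83/25/16 * 100 = 20.75%

20.75


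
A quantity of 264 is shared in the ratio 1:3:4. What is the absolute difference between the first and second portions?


Total parts = 1 + 3 + 4 = 8
Value per part = 264 / 8 = 33
Shares: 1*33=33, 3*33=99, 4*33=132
First share = 33, second share = 99
Difference = |33 - 99| = 66

66


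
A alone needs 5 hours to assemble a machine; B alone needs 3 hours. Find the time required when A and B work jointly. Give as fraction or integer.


Rate of A = 1/5 job per hour
Rate of B = 1/3 job per hour
Combined rate = 1/5 + 1/3
Find common denominator: (3 + 5)/(5*3) = 8/15
Combined rate = 8/15 job per hour
Time together = 1 / (8/15) = 15/8 hours

15/8


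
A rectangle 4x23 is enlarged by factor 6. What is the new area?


Original dimensions: 4 x 23
Enlargement factor = 6
New width = 4 * 6 = 24
New height = 23 * 6 = 138
New area = 24 * 138 = 3312

3312


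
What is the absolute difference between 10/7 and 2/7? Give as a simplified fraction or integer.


Simplify: 10/7 = 10/7 and 2/7 = 2/7
Find common denominator: LCD = 7
Convert: 10/7 and 2/7
Difference = |10 - 2|/7 = 8/7
Simplified = 8/7

8/7


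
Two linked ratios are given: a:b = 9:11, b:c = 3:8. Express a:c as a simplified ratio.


Given a:b = 9:11 and b:c = 3:8
Make b consistent. Multiply first ratio by 3: a:b = 27:33
Multiply second ratio by 11: b:c = 33:88
Now b = 33 in both, so a:b:c = 27:33:88
Therefore a:c = 27:88
Simplify by GCD: a:c = 27:88

27:88


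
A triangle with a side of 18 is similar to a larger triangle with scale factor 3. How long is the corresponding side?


Similar triangles have proportional sides
Scale factor = 3
Smaller side = 18
Corresponding larger side = 18 * 3
= 54

54


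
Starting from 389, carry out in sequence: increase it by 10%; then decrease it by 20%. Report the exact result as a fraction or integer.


Start with 389.
Step 1: Increase by 10%: 389 * 110/100 = 4279/10
Step 2: Decrease by 20%: 4279/10 * 80/100 = 8558/25
Final result = 8558/25

8558/25


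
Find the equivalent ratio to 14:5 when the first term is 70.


Original ratio: 14:5
First term target: 70
Scale factor = 70 / 14 = 5
Multiply second term: 5 * 5 = 25
Equivalent ratio = 70:25

70:25


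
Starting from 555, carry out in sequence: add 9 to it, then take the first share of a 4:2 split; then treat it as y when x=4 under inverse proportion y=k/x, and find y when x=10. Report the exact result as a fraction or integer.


Start with 555.
Step 1: Add 9: 555+9=564; split 4:2 first = 564*4/6 = 376
Step 2: Inverse prop: k = (376)*4; new y = k/10 = 376*4/10 = 752/5
Final result = 752/5

752/5


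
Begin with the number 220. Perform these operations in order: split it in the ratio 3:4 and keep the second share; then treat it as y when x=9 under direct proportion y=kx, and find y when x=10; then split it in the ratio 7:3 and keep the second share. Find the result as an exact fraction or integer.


Start with 220.
Step 1: Split 3:4, second share = 220 * 4/7 = 880/7
Step 2: Direct prop: k = (880/7)/9; new y = k*10 = 880/7*10/9 = 8800/63
Step 3: Split 7:3, second share = 8800/63 * 3/10 = 880/21
Final result = 880/21

880/21


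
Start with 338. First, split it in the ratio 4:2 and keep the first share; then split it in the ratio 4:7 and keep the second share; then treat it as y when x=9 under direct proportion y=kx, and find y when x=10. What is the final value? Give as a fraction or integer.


Start with 338.
Step 1: Split 4:2, first share = 338 * 4/6 = 676/3
Step 2: Split 4:7, second share = 676/3 * 7/11 = 4732/33
Step 3: Direct prop: k = (4732/33)/9; new y = k*10 = 4732/33*10/9 = 47320/297
Final result = 47320/297

47320/297


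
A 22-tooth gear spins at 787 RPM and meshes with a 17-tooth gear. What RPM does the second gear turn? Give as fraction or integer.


Gear ratio: teeth_A * RPM_A = teeth_B * RPM_B
22 * 787 = 17 * RPM_B
17314 = 17 * RPM_B
RPM_B = 17314 / 17
RPM_B = 17314/17

17314/17


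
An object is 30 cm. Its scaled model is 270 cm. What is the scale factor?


Original length = 30 cm
Scaled length = 270 cm
Scale factor = 270 / 30
= 9

9


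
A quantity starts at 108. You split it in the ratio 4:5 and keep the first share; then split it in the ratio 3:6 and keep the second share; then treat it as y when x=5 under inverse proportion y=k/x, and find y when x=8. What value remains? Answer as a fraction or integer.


Start with 108.
Step 1: Split 4:5, first share = 108 * 4/9 = 48
Step 2: Split 3:6, second share = 48 * 6/9 = 32
Step 3: Inverse prop: k = (32)*5; new y = k/8 = 32*5/8 = 20
Final result = 20

20


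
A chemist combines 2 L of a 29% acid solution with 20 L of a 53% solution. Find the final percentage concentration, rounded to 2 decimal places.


Solute in mixture 1 = 29% of 2 L = 2*29/100 = 29/50 L
Solute in mixture 2 = 53% of 20 L = 20*53/100 = 53/5 L
Total solute = 29/50 + 53/5 = 559/50 L
Total volume = 2 + 20 = 22 L
Final concentration = 559/50/22 * 100 = 50.82%

50.82


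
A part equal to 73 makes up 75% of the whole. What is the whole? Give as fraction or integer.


Given: 73 is 75% of the whole
Set up: 73 = 75/100 * whole
whole = 73 * 100 / 75
whole = 7300 / 75
whole = 292/3

292/3


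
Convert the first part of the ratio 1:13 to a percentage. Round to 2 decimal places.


Total parts = 1 + 13 = 14
First part fraction = 1/14
Percentage = (1/14) * 100
= 0.071429 * 100
= 7.14%

7.14


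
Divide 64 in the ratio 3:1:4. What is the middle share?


Ratio = 3:1:4
Total parts = 3 + 1 + 4 = 8
Value per part = 64 / 8 = 8
First share = 3 * 8 = 24
Middle share = 1 * 8 = 8
Third share = 4 * 8 = 32

8


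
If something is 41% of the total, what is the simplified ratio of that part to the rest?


Part = 41%, Remainder = 59%
Ratio = 41:59
GCD(41, 59) = 1
Simplify: 41:59 = 41:59

41:59


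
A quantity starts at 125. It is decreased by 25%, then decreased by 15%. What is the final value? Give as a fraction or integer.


Start: 125
Step 1: decrease by 25% => multiply by 75/100
  125 * 75/100 = 375/4
Step 2: decrease by 15% => multiply by 85/100
  375/4 * 85/100 = 1275/16
Final value = 1275/16

1275/16


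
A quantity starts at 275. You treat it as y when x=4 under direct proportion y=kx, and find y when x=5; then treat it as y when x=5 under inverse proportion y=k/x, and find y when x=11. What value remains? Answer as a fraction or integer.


Start with 275.
Step 1: Direct prop: k = (275)/4; new y = k*5 = 275*5/4 = 1375/4
Step 2: Inverse prop: k = (1375/4)*5; new y = k/11 = 1375/4*5/11 = 625/4
Final result = 625/4

625/4


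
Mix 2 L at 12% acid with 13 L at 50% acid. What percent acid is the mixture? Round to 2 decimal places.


Solute in mixture 1 = 12% of 2 L = 2*12/100 = 6/25 L
Solute in mixture 2 = 50% of 13 L = 13*50/100 = 13/2 L
Total solute = 6/25 + 13/2 = 337/50 L
Total volume = 2 + 13 = 15 L
Final concentration = 337/50/15 * 100 = 44.93%

44.93


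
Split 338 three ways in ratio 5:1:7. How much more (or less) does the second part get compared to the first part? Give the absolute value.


Total parts = 5 + 1 + 7 = 13
Value per part = 338 / 13 = 26
Shares: 5*26=130, 1*26=26, 7*26=182
Second share = 26, first share = 130
Difference = |26 - 130| = 104

104


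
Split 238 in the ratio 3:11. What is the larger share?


Total parts = 3 + 11 = 14
Value per part = 238 / 14 = 17
First share = 3 * 17 = 51
Second share = 11 * 17 = 187
Larger share = 187

187
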